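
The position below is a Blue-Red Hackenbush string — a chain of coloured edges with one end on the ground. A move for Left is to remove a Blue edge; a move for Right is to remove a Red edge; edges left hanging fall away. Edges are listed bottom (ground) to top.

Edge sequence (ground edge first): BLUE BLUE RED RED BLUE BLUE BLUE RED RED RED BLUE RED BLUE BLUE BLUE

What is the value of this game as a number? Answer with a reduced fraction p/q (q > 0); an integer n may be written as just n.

11823/8192

Build g(s[:k]) for k = 1..15, string s = BLUE BLUE RED RED BLUE BLUE BLUE RED RED RED BLUE RED BLUE BLUE BLUE.
edge 1 of 15 (BLUE): { 0 | (no moves) } so 1
edge 2 of 15 (BLUE): { 0 1 | (no moves) } so 2
edge 3 of 15 (RED): { 0 1 | 2 } so 3/2
edge 4 of 15 (RED): { 0 1 | 3/2 2 } so 5/4
edge 5 of 15 (BLUE): { 0 1 5/4 | 3/2 2 } so 11/8
edge 6 of 15 (BLUE): { 0 1 5/4 11/8 | 3/2 2 } so 23/16
edge 7 of 15 (BLUE): { 0 1 5/4 11/8 23/16 | 3/2 2 } so 47/32
edge 8 of 15 (RED): { 0 1 5/4 11/8 23/16 | 47/32 3/2 2 } so 93/64
edge 9 of 15 (RED): { 0 1 5/4 11/8 23/16 | 93/64 47/32 3/2 2 } so 185/128
edge 10 of 15 (RED): { 0 1 5/4 11/8 23/16 | 185/128 93/64 47/32 3/2 2 } so 369/256
edge 11 of 15 (BLUE): { 0 1 5/4 11/8 23/16 369/256 | 185/128 93/64 47/32 3/2 2 } so 739/512
edge 12 of 15 (RED): { 0 1 5/4 11/8 23/16 369/256 | 739/512 185/128 93/64 47/32 3/2 2 } so 1477/1024
edge 13 of 15 (BLUE): { 0 1 5/4 11/8 23/16 369/256 1477/1024 | 739/512 185/128 93/64 47/32 3/2 2 } so 2955/2048
edge 14 of 15 (BLUE): { 0 1 5/4 11/8 23/16 369/256 1477/1024 2955/2048 | 739/512 185/128 93/64 47/32 3/2 2 } so 5911/4096
edge 15 of 15 (BLUE): { 0 1 5/4 11/8 23/16 369/256 1477/1024 2955/2048 5911/4096 | 739/512 185/128 93/64 47/32 3/2 2 } so 11823/8192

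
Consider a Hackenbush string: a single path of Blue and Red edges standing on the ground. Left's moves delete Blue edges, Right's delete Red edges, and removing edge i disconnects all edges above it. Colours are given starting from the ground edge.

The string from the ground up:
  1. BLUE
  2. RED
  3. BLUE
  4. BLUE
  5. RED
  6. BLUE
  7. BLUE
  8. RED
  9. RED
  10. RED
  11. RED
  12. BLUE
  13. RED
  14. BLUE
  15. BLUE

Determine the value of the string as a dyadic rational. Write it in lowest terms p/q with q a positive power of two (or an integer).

Prefix values for BLUE RED BLUE BLUE RED BLUE BLUE RED RED RED RED BLUE RED BLUE BLUE via {L|R} + simplicity:
val(B) = { 0 | — } so 1
val(BR) = { 0 | 1 } so 1/2
val(BRB) = { 0,1/2 | 1 } so 3/4
val(BRBB) = { 0,1/2,3/4 | 1 } so 7/8
val(BRBBR) = { 0,1/2,3/4 | 7/8,1 } so 13/16
val(BRBBRB) = { 0,1/2,3/4,13/16 | 7/8,1 } so 27/32
val(BRBBRBB) = { 0,1/2,3/4,13/16,27/32 | 7/8,1 } so 55/64
val(BRBBRBBR) = { 0,1/2,3/4,13/16,27/32 | 55/64,7/8,1 } so 109/128
val(BRBBRBBRR) = { 0,1/2,3/4,13/16,27/32 | 109/128,55/64,7/8,1 } so 217/256
val(BRBBRBBRRR) = { 0,1/2,3/4,13/16,27/32 | 217/256,109/128,55/64,7/8,1 } so 433/512
val(BRBBRBBRRRR) = { 0,1/2,3/4,13/16,27/32 | 433/512,217/256,109/128,55/64,7/8,1 } so 865/1024
val(BRBBRBBRRRRB) = { 0,1/2,3/4,13/16,27/32,865/1024 | 433/512,217/256,109/128,55/64,7/8,1 } so 1731/2048
val(BRBBRBBRRRRBR) = { 0,1/2,3/4,13/16,27/32,865/1024 | 1731/2048,433/512,217/256,109/128,55/64,7/8,1 } so 3461/4096
val(BRBBRBBRRRRBRB) = { 0,1/2,3/4,13/16,27/32,865/1024,3461/4096 | 1731/2048,433/512,217/256,109/128,55/64,7/8,1 } so 6923/8192
val(BRBBRBBRRRRBRBB) = { 0,1/2,3/4,13/16,27/32,865/1024,3461/4096,6923/8192 | 1731/2048,433/512,217/256,109/128,55/64,7/8,1 } so 13847/16384

13847/16384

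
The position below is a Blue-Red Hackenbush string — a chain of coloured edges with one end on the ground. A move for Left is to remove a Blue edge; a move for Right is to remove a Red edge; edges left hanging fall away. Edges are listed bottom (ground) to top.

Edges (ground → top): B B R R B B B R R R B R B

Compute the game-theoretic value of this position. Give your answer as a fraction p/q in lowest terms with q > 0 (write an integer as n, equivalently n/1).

2955/2048

Build G(s[:k]) for k = 1..13, string s = B B R R B B B R R R B R B.
G(B) = { 0 | (no moves) } => 1
G(BB) = { 0 1 | (no moves) } => 2
G(BBR) = { 0 1 | 2 } => 3/2
G(BBRR) = { 0 1 | 3/2 2 } => 5/4
G(BBRRB) = { 0 1 5/4 | 3/2 2 } => 11/8
G(BBRRBB) = { 0 1 5/4 11/8 | 3/2 2 } => 23/16
G(BBRRBBB) = { 0 1 5/4 11/8 23/16 | 3/2 2 } => 47/32
G(BBRRBBBR) = { 0 1 5/4 11/8 23/16 | 47/32 3/2 2 } => 93/64
G(BBRRBBBRR) = { 0 1 5/4 11/8 23/16 | 93/64 47/32 3/2 2 } => 185/128
G(BBRRBBBRRR) = { 0 1 5/4 11/8 23/16 | 185/128 93/64 47/32 3/2 2 } => 369/256
G(BBRRBBBRRRB) = { 0 1 5/4 11/8 23/16 369/256 | 185/128 93/64 47/32 3/2 2 } => 739/512
G(BBRRBBBRRRBR) = { 0 1 5/4 11/8 23/16 369/256 | 739/512 185/128 93/64 47/32 3/2 2 } => 1477/1024
G(BBRRBBBRRRBRB) = { 0 1 5/4 11/8 23/16 369/256 1477/1024 | 739/512 185/128 93/64 47/32 3/2 2 } => 2955/2048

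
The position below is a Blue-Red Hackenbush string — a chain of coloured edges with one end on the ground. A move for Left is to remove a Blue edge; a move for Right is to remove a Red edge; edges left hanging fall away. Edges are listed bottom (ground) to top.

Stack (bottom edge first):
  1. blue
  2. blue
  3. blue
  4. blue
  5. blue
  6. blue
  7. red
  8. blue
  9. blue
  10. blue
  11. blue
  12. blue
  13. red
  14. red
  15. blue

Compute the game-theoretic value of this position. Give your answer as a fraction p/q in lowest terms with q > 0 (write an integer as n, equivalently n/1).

step 1: add blue to get b; options L={ 0 } R={ none } ⇒ 1
step 2: add blue to get bb; options L={ 0; 1 } R={ none } ⇒ 2
step 3: add blue to get bbb; options L={ 0; 1; 2 } R={ none } ⇒ 3
step 4: add blue to get bbbb; options L={ 0; 1; 2; 3 } R={ none } ⇒ 4
step 5: add blue to get bbbbb; options L={ 0; 1; 2; 3; 4 } R={ none } ⇒ 5
step 6: add blue to get bbbbbb; options L={ 0; 1; 2; 3; 4; 5 } R={ none } ⇒ 6
step 7: add red to get bbbbbbr; options L={ 0; 1; 2; 3; 4; 5 } R={ 6 } ⇒ 11/2
step 8: add blue to get bbbbbbrb; options L={ 0; 1; 2; 3; 4; 5; 11/2 } R={ 6 } ⇒ 23/4
step 9: add blue to get bbbbbbrbb; options L={ 0; 1; 2; 3; 4; 5; 11/2; 23/4 } R={ 6 } ⇒ 47/8
step 10: add blue to get bbbbbbrbbb; options L={ 0; 1; 2; 3; 4; 5; 11/2; 23/4; 47/8 } R={ 6 } ⇒ 95/16
step 11: add blue to get bbbbbbrbbbb; options L={ 0; 1; 2; 3; 4; 5; 11/2; 23/4; 47/8; 95/16 } R={ 6 } ⇒ 191/32
step 12: add blue to get bbbbbbrbbbbb; options L={ 0; 1; 2; 3; 4; 5; 11/2; 23/4; 47/8; 95/16; 191/32 } R={ 6 } ⇒ 383/64
step 13: add red to get bbbbbbrbbbbbr; options L={ 0; 1; 2; 3; 4; 5; 11/2; 23/4; 47/8; 95/16; 191/32 } R={ 383/64; 6 } ⇒ 765/128
step 14: add red to get bbbbbbrbbbbbrr; options L={ 0; 1; 2; 3; 4; 5; 11/2; 23/4; 47/8; 95/16; 191/32 } R={ 765/128; 383/64; 6 } ⇒ 1529/256
step 15: add blue to get bbbbbbrbbbbbrrb; options L={ 0; 1; 2; 3; 4; 5; 11/2; 23/4; 47/8; 95/16; 191/32; 1529/256 } R={ 765/128; 383/64; 6 } ⇒ 3059/512

3059/512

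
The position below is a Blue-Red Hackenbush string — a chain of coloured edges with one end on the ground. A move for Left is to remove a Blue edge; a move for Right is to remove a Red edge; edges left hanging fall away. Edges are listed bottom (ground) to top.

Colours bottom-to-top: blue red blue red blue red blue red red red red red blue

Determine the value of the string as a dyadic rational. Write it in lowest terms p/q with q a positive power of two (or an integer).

2691/4096

b: Left { 0 }, Right { — } so simplest 1
br: Left { 0 }, Right { 1 } so simplest 1/2
brb: Left { 0; 1/2 }, Right { 1 } so simplest 3/4
brbr: Left { 0; 1/2 }, Right { 3/4; 1 } so simplest 5/8
brbrb: Left { 0; 1/2; 5/8 }, Right { 3/4; 1 } so simplest 11/16
brbrbr: Left { 0; 1/2; 5/8 }, Right { 11/16; 3/4; 1 } so simplest 21/32
brbrbrb: Left { 0; 1/2; 5/8; 21/32 }, Right { 11/16; 3/4; 1 } so simplest 43/64
brbrbrbr: Left { 0; 1/2; 5/8; 21/32 }, Right { 43/64; 11/16; 3/4; 1 } so simplest 85/128
brbrbrbrr: Left { 0; 1/2; 5/8; 21/32 }, Right { 85/128; 43/64; 11/16; 3/4; 1 } so simplest 169/256
brbrbrbrrr: Left { 0; 1/2; 5/8; 21/32 }, Right { 169/256; 85/128; 43/64; 11/16; 3/4; 1 } so simplest 337/512
brbrbrbrrrr: Left { 0; 1/2; 5/8; 21/32 }, Right { 337/512; 169/256; 85/128; 43/64; 11/16; 3/4; 1 } so simplest 673/1024
brbrbrbrrrrr: Left { 0; 1/2; 5/8; 21/32 }, Right { 673/1024; 337/512; 169/256; 85/128; 43/64; 11/16; 3/4; 1 } so simplest 1345/2048
brbrbrbrrrrrb: Left { 0; 1/2; 5/8; 21/32; 1345/2048 }, Right { 673/1024; 337/512; 169/256; 85/128; 43/64; 11/16; 3/4; 1 } so simplest 2691/4096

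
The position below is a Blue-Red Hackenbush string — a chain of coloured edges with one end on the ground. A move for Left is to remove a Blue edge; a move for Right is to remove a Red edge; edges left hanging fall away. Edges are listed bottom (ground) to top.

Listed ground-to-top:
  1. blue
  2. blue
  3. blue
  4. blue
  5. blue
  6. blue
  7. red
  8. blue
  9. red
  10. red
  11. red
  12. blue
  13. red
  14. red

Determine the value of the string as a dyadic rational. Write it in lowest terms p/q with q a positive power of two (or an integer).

1417/256

Build value(s[:k]) for k = 1..14, string s = blue blue blue blue blue blue red blue red red red blue red red.
value(b) = { 0 |  } — 1
value(bb) = { 0, 1 |  } — 2
value(bbb) = { 0, 1, 2 |  } — 3
value(bbbb) = { 0, 1, 2, 3 |  } — 4
value(bbbbb) = { 0, 1, 2, 3, 4 |  } — 5
value(bbbbbb) = { 0, 1, 2, 3, 4, 5 |  } — 6
value(bbbbbbr) = { 0, 1, 2, 3, 4, 5 | 6 } — 11/2
value(bbbbbbrb) = { 0, 1, 2, 3, 4, 5, 11/2 | 6 } — 23/4
value(bbbbbbrbr) = { 0, 1, 2, 3, 4, 5, 11/2 | 23/4, 6 } — 45/8
value(bbbbbbrbrr) = { 0, 1, 2, 3, 4, 5, 11/2 | 45/8, 23/4, 6 } — 89/16
value(bbbbbbrbrrr) = { 0, 1, 2, 3, 4, 5, 11/2 | 89/16, 45/8, 23/4, 6 } — 177/32
value(bbbbbbrbrrrb) = { 0, 1, 2, 3, 4, 5, 11/2, 177/32 | 89/16, 45/8, 23/4, 6 } — 355/64
value(bbbbbbrbrrrbr) = { 0, 1, 2, 3, 4, 5, 11/2, 177/32 | 355/64, 89/16, 45/8, 23/4, 6 } — 709/128
value(bbbbbbrbrrrbrr) = { 0, 1, 2, 3, 4, 5, 11/2, 177/32 | 709/128, 355/64, 89/16, 45/8, 23/4, 6 } — 1417/256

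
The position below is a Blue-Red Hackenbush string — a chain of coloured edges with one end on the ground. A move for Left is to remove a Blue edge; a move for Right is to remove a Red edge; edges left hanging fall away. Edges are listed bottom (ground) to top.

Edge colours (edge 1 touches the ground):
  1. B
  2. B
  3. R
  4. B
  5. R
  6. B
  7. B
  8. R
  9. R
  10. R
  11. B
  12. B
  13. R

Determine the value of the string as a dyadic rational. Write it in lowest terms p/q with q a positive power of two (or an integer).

1 of 13 · B · max L 0 · min R +∞ gives 1
2 of 13 · BB · max L 1 · min R +∞ gives 2
3 of 13 · BBR · max L 1 · min R 2 gives 3/2
4 of 13 · BBRB · max L 3/2 · min R 2 gives 7/4
5 of 13 · BBRBR · max L 3/2 · min R 7/4 gives 13/8
6 of 13 · BBRBRB · max L 13/8 · min R 7/4 gives 27/16
7 of 13 · BBRBRBB · max L 27/16 · min R 7/4 gives 55/32
8 of 13 · BBRBRBBR · max L 27/16 · min R 55/32 gives 109/64
9 of 13 · BBRBRBBRR · max L 27/16 · min R 109/64 gives 217/128
10 of 13 · BBRBRBBRRR · max L 27/16 · min R 217/128 gives 433/256
11 of 13 · BBRBRBBRRRB · max L 433/256 · min R 217/128 gives 867/512
12 of 13 · BBRBRBBRRRBB · max L 867/512 · min R 217/128 gives 1735/1024
13 of 13 · BBRBRBBRRRBBR · max L 867/512 · min R 1735/1024 gives 3469/2048

3469/2048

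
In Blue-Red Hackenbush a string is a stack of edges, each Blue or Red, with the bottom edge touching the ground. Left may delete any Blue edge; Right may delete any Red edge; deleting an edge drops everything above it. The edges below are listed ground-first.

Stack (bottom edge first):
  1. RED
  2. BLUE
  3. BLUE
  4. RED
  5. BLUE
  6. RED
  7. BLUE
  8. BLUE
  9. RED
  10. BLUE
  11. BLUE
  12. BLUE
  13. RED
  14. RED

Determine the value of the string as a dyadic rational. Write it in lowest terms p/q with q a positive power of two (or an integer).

R: Left { ∅ }, Right { 0 } => simplest -1
RB: Left { -1 }, Right { 0 } => simplest -1/2
RBB: Left { -1,-1/2 }, Right { 0 } => simplest -1/4
RBBR: Left { -1,-1/2 }, Right { -1/4,0 } => simplest -3/8
RBBRB: Left { -1,-1/2,-3/8 }, Right { -1/4,0 } => simplest -5/16
RBBRBR: Left { -1,-1/2,-3/8 }, Right { -5/16,-1/4,0 } => simplest -11/32
RBBRBRB: Left { -1,-1/2,-3/8,-11/32 }, Right { -5/16,-1/4,0 } => simplest -21/64
RBBRBRBB: Left { -1,-1/2,-3/8,-11/32,-21/64 }, Right { -5/16,-1/4,0 } => simplest -41/128
RBBRBRBBR: Left { -1,-1/2,-3/8,-11/32,-21/64 }, Right { -41/128,-5/16,-1/4,0 } => simplest -83/256
RBBRBRBBRB: Left { -1,-1/2,-3/8,-11/32,-21/64,-83/256 }, Right { -41/128,-5/16,-1/4,0 } => simplest -165/512
RBBRBRBBRBB: Left { -1,-1/2,-3/8,-11/32,-21/64,-83/256,-165/512 }, Right { -41/128,-5/16,-1/4,0 } => simplest -329/1024
RBBRBRBBRBBB: Left { -1,-1/2,-3/8,-11/32,-21/64,-83/256,-165/512,-329/1024 }, Right { -41/128,-5/16,-1/4,0 } => simplest -657/2048
RBBRBRBBRBBBR: Left { -1,-1/2,-3/8,-11/32,-21/64,-83/256,-165/512,-329/1024 }, Right { -657/2048,-41/128,-5/16,-1/4,0 } => simplest -1315/4096
RBBRBRBBRBBBRR: Left { -1,-1/2,-3/8,-11/32,-21/64,-83/256,-165/512,-329/1024 }, Right { -1315/4096,-657/2048,-41/128,-5/16,-1/4,0 } => simplest -2631/8192

-2631/8192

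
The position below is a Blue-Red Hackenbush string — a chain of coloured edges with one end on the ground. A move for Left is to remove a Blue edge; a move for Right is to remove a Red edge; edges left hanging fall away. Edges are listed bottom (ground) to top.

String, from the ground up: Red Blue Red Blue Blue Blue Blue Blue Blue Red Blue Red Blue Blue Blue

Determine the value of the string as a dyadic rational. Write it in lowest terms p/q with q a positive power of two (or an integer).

-8273/16384

Build g(s[:k]) for k = 1..15, string s = Red Blue Red Blue Blue Blue Blue Blue Blue Red Blue Red Blue Blue Blue.
g(R) = { · | 0 } gives -1
g(RB) = { -1 | 0 } gives -1/2
g(RBR) = { -1 | -1/2, 0 } gives -3/4
g(RBRB) = { -1, -3/4 | -1/2, 0 } gives -5/8
g(RBRBB) = { -1, -3/4, -5/8 | -1/2, 0 } gives -9/16
g(RBRBBB) = { -1, -3/4, -5/8, -9/16 | -1/2, 0 } gives -17/32
g(RBRBBBB) = { -1, -3/4, -5/8, -9/16, -17/32 | -1/2, 0 } gives -33/64
g(RBRBBBBB) = { -1, -3/4, -5/8, -9/16, -17/32, -33/64 | -1/2, 0 } gives -65/128
g(RBRBBBBBB) = { -1, -3/4, -5/8, -9/16, -17/32, -33/64, -65/128 | -1/2, 0 } gives -129/256
g(RBRBBBBBBR) = { -1, -3/4, -5/8, -9/16, -17/32, -33/64, -65/128 | -129/256, -1/2, 0 } gives -259/512
g(RBRBBBBBBRB) = { -1, -3/4, -5/8, -9/16, -17/32, -33/64, -65/128, -259/512 | -129/256, -1/2, 0 } gives -517/1024
g(RBRBBBBBBRBR) = { -1, -3/4, -5/8, -9/16, -17/32, -33/64, -65/128, -259/512 | -517/1024, -129/256, -1/2, 0 } gives -1035/2048
g(RBRBBBBBBRBRB) = { -1, -3/4, -5/8, -9/16, -17/32, -33/64, -65/128, -259/512, -1035/2048 | -517/1024, -129/256, -1/2, 0 } gives -2069/4096
g(RBRBBBBBBRBRBB) = { -1, -3/4, -5/8, -9/16, -17/32, -33/64, -65/128, -259/512, -1035/2048, -2069/4096 | -517/1024, -129/256, -1/2, 0 } gives -4137/8192
g(RBRBBBBBBRBRBBB) = { -1, -3/4, -5/8, -9/16, -17/32, -33/64, -65/128, -259/512, -1035/2048, -2069/4096, -4137/8192 | -517/1024, -129/256, -1/2, 0 } gives -8273/16384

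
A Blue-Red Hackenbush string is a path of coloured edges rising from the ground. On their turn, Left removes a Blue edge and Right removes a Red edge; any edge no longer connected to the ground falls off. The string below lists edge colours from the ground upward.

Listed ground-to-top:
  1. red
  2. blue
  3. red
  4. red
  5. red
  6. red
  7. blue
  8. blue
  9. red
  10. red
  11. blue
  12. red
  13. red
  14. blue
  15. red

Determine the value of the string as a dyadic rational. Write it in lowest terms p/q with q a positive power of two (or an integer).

-15579/16384

1 of 15 · r · max L −∞ · min R 0 = -1
2 of 15 · rb · max L -1 · min R 0 = -1/2
3 of 15 · rbr · max L -1 · min R -1/2 = -3/4
4 of 15 · rbrr · max L -1 · min R -3/4 = -7/8
5 of 15 · rbrrr · max L -1 · min R -7/8 = -15/16
6 of 15 · rbrrrr · max L -1 · min R -15/16 = -31/32
7 of 15 · rbrrrrb · max L -31/32 · min R -15/16 = -61/64
8 of 15 · rbrrrrbb · max L -61/64 · min R -15/16 = -121/128
9 of 15 · rbrrrrbbr · max L -61/64 · min R -121/128 = -243/256
10 of 15 · rbrrrrbbrr · max L -61/64 · min R -243/256 = -487/512
11 of 15 · rbrrrrbbrrb · max L -487/512 · min R -243/256 = -973/1024
12 of 15 · rbrrrrbbrrbr · max L -487/512 · min R -973/1024 = -1947/2048
13 of 15 · rbrrrrbbrrbrr · max L -487/512 · min R -1947/2048 = -3895/4096
14 of 15 · rbrrrrbbrrbrrb · max L -3895/4096 · min R -1947/2048 = -7789/8192
15 of 15 · rbrrrrbbrrbrrbr · max L -3895/4096 · min R -7789/8192 = -15579/16384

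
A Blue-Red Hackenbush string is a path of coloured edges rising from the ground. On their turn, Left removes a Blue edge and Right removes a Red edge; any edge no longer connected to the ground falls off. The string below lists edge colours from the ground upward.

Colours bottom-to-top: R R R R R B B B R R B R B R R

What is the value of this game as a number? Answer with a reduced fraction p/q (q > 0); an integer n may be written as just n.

-4311/1024

Build value(s[:k]) for k = 1..15, string s = R R R R R B B B R R B R B R R.
R: Left { (no moves) }, Right { 0 } so simplest -1
RR: Left { (no moves) }, Right { -1, 0 } so simplest -2
RRR: Left { (no moves) }, Right { -2, -1, 0 } so simplest -3
RRRR: Left { (no moves) }, Right { -3, -2, -1, 0 } so simplest -4
RRRRR: Left { (no moves) }, Right { -4, -3, -2, -1, 0 } so simplest -5
RRRRRB: Left { -5 }, Right { -4, -3, -2, -1, 0 } so simplest -9/2
RRRRRBB: Left { -5, -9/2 }, Right { -4, -3, -2, -1, 0 } so simplest -17/4
RRRRRBBB: Left { -5, -9/2, -17/4 }, Right { -4, -3, -2, -1, 0 } so simplest -33/8
RRRRRBBBR: Left { -5, -9/2, -17/4 }, Right { -33/8, -4, -3, -2, -1, 0 } so simplest -67/16
RRRRRBBBRR: Left { -5, -9/2, -17/4 }, Right { -67/16, -33/8, -4, -3, -2, -1, 0 } so simplest -135/32
RRRRRBBBRRB: Left { -5, -9/2, -17/4, -135/32 }, Right { -67/16, -33/8, -4, -3, -2, -1, 0 } so simplest -269/64
RRRRRBBBRRBR: Left { -5, -9/2, -17/4, -135/32 }, Right { -269/64, -67/16, -33/8, -4, -3, -2, -1, 0 } so simplest -539/128
RRRRRBBBRRBRB: Left { -5, -9/2, -17/4, -135/32, -539/128 }, Right { -269/64, -67/16, -33/8, -4, -3, -2, -1, 0 } so simplest -1077/256
RRRRRBBBRRBRBR: Left { -5, -9/2, -17/4, -135/32, -539/128 }, Right { -1077/256, -269/64, -67/16, -33/8, -4, -3, -2, -1, 0 } so simplest -2155/512
RRRRRBBBRRBRBRR: Left { -5, -9/2, -17/4, -135/32, -539/128 }, Right { -2155/512, -1077/256, -269/64, -67/16, -33/8, -4, -3, -2, -1, 0 } so simplest -4311/1024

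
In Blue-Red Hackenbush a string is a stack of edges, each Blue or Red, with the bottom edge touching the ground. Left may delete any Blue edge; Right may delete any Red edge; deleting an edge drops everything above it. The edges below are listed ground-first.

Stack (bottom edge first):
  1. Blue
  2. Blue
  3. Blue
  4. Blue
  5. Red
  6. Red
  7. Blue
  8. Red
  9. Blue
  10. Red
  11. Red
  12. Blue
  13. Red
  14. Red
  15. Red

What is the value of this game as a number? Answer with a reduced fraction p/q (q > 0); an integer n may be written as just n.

6801/2048

g(B) = { 0 |  } -> 1
g(BB) = { 0; 1 |  } -> 2
g(BBB) = { 0; 1; 2 |  } -> 3
g(BBBB) = { 0; 1; 2; 3 |  } -> 4
g(BBBBR) = { 0; 1; 2; 3 | 4 } -> 7/2
g(BBBBRR) = { 0; 1; 2; 3 | 7/2; 4 } -> 13/4
g(BBBBRRB) = { 0; 1; 2; 3; 13/4 | 7/2; 4 } -> 27/8
g(BBBBRRBR) = { 0; 1; 2; 3; 13/4 | 27/8; 7/2; 4 } -> 53/16
g(BBBBRRBRB) = { 0; 1; 2; 3; 13/4; 53/16 | 27/8; 7/2; 4 } -> 107/32
g(BBBBRRBRBR) = { 0; 1; 2; 3; 13/4; 53/16 | 107/32; 27/8; 7/2; 4 } -> 213/64
g(BBBBRRBRBRR) = { 0; 1; 2; 3; 13/4; 53/16 | 213/64; 107/32; 27/8; 7/2; 4 } -> 425/128
g(BBBBRRBRBRRB) = { 0; 1; 2; 3; 13/4; 53/16; 425/128 | 213/64; 107/32; 27/8; 7/2; 4 } -> 851/256
g(BBBBRRBRBRRBR) = { 0; 1; 2; 3; 13/4; 53/16; 425/128 | 851/256; 213/64; 107/32; 27/8; 7/2; 4 } -> 1701/512
g(BBBBRRBRBRRBRR) = { 0; 1; 2; 3; 13/4; 53/16; 425/128 | 1701/512; 851/256; 213/64; 107/32; 27/8; 7/2; 4 } -> 3401/1024
g(BBBBRRBRBRRBRRR) = { 0; 1; 2; 3; 13/4; 53/16; 425/128 | 3401/1024; 1701/512; 851/256; 213/64; 107/32; 27/8; 7/2; 4 } -> 6801/2048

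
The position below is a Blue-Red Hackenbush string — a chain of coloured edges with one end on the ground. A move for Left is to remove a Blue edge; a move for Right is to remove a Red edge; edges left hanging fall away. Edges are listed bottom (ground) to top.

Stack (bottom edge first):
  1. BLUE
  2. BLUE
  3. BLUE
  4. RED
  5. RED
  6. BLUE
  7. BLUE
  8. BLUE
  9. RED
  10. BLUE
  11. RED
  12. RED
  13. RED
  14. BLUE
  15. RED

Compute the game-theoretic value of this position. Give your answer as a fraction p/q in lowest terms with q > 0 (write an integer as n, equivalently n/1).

Build val(s[:k]) for k = 1..15, string s = BLUE BLUE BLUE RED RED BLUE BLUE BLUE RED BLUE RED RED RED BLUE RED.
val(B) = { 0 | (no moves) } gives 1
val(BB) = { 0,1 | (no moves) } gives 2
val(BBB) = { 0,1,2 | (no moves) } gives 3
val(BBBR) = { 0,1,2 | 3 } gives 5/2
val(BBBRR) = { 0,1,2 | 5/2,3 } gives 9/4
val(BBBRRB) = { 0,1,2,9/4 | 5/2,3 } gives 19/8
val(BBBRRBB) = { 0,1,2,9/4,19/8 | 5/2,3 } gives 39/16
val(BBBRRBBB) = { 0,1,2,9/4,19/8,39/16 | 5/2,3 } gives 79/32
val(BBBRRBBBR) = { 0,1,2,9/4,19/8,39/16 | 79/32,5/2,3 } gives 157/64
val(BBBRRBBBRB) = { 0,1,2,9/4,19/8,39/16,157/64 | 79/32,5/2,3 } gives 315/128
val(BBBRRBBBRBR) = { 0,1,2,9/4,19/8,39/16,157/64 | 315/128,79/32,5/2,3 } gives 629/256
val(BBBRRBBBRBRR) = { 0,1,2,9/4,19/8,39/16,157/64 | 629/256,315/128,79/32,5/2,3 } gives 1257/512
val(BBBRRBBBRBRRR) = { 0,1,2,9/4,19/8,39/16,157/64 | 1257/512,629/256,315/128,79/32,5/2,3 } gives 2513/1024
val(BBBRRBBBRBRRRB) = { 0,1,2,9/4,19/8,39/16,157/64,2513/1024 | 1257/512,629/256,315/128,79/32,5/2,3 } gives 5027/2048
val(BBBRRBBBRBRRRBR) = { 0,1,2,9/4,19/8,39/16,157/64,2513/1024 | 5027/2048,1257/512,629/256,315/128,79/32,5/2,3 } gives 10053/4096

10053/4096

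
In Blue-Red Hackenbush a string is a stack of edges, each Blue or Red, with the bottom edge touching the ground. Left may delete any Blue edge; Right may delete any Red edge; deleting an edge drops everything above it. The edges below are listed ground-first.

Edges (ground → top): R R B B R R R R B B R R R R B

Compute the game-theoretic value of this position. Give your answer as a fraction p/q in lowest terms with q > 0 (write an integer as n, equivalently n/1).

-12093/8192

edge 1 of 15 (R): { none | 0 } ⇒ -1
edge 2 of 15 (R): { none | -1 0 } ⇒ -2
edge 3 of 15 (B): { -2 | -1 0 } ⇒ -3/2
edge 4 of 15 (B): { -2 -3/2 | -1 0 } ⇒ -5/4
edge 5 of 15 (R): { -2 -3/2 | -5/4 -1 0 } ⇒ -11/8
edge 6 of 15 (R): { -2 -3/2 | -11/8 -5/4 -1 0 } ⇒ -23/16
edge 7 of 15 (R): { -2 -3/2 | -23/16 -11/8 -5/4 -1 0 } ⇒ -47/32
edge 8 of 15 (R): { -2 -3/2 | -47/32 -23/16 -11/8 -5/4 -1 0 } ⇒ -95/64
edge 9 of 15 (B): { -2 -3/2 -95/64 | -47/32 -23/16 -11/8 -5/4 -1 0 } ⇒ -189/128
edge 10 of 15 (B): { -2 -3/2 -95/64 -189/128 | -47/32 -23/16 -11/8 -5/4 -1 0 } ⇒ -377/256
edge 11 of 15 (R): { -2 -3/2 -95/64 -189/128 | -377/256 -47/32 -23/16 -11/8 -5/4 -1 0 } ⇒ -755/512
edge 12 of 15 (R): { -2 -3/2 -95/64 -189/128 | -755/512 -377/256 -47/32 -23/16 -11/8 -5/4 -1 0 } ⇒ -1511/1024
edge 13 of 15 (R): { -2 -3/2 -95/64 -189/128 | -1511/1024 -755/512 -377/256 -47/32 -23/16 -11/8 -5/4 -1 0 } ⇒ -3023/2048
edge 14 of 15 (R): { -2 -3/2 -95/64 -189/128 | -3023/2048 -1511/1024 -755/512 -377/256 -47/32 -23/16 -11/8 -5/4 -1 0 } ⇒ -6047/4096
edge 15 of 15 (B): { -2 -3/2 -95/64 -189/128 -6047/4096 | -3023/2048 -1511/1024 -755/512 -377/256 -47/32 -23/16 -11/8 -5/4 -1 0 } ⇒ -12093/8192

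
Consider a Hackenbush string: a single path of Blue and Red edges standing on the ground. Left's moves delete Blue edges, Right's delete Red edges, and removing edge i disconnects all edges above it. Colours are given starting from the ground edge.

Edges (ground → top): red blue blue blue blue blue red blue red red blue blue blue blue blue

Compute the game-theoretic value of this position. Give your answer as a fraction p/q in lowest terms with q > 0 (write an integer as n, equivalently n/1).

-705/16384

Recurse on prefixes of the 15-edge string red blue blue blue blue blue red blue red red blue blue blue blue blue:
1 of 15 · r · max L −∞ · min R 0 gives -1
2 of 15 · rb · max L -1 · min R 0 gives -1/2
3 of 15 · rbb · max L -1/2 · min R 0 gives -1/4
4 of 15 · rbbb · max L -1/4 · min R 0 gives -1/8
5 of 15 · rbbbb · max L -1/8 · min R 0 gives -1/16
6 of 15 · rbbbbb · max L -1/16 · min R 0 gives -1/32
7 of 15 · rbbbbbr · max L -1/16 · min R -1/32 gives -3/64
8 of 15 · rbbbbbrb · max L -3/64 · min R -1/32 gives -5/128
9 of 15 · rbbbbbrbr · max L -3/64 · min R -5/128 gives -11/256
10 of 15 · rbbbbbrbrr · max L -3/64 · min R -11/256 gives -23/512
11 of 15 · rbbbbbrbrrb · max L -23/512 · min R -11/256 gives -45/1024
12 of 15 · rbbbbbrbrrbb · max L -45/1024 · min R -11/256 gives -89/2048
13 of 15 · rbbbbbrbrrbbb · max L -89/2048 · min R -11/256 gives -177/4096
14 of 15 · rbbbbbrbrrbbbb · max L -177/4096 · min R -11/256 gives -353/8192
15 of 15 · rbbbbbrbrrbbbbb · max L -353/8192 · min R -11/256 gives -705/16384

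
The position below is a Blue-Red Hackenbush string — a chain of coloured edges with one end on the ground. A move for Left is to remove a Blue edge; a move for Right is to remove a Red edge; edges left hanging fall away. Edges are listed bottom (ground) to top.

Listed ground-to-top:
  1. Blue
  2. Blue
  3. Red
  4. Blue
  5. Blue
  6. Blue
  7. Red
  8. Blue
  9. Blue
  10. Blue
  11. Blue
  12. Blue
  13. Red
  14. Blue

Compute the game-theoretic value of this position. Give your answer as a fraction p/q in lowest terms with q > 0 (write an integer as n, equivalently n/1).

g(B) = { 0 | — } — 1
g(BB) = { 0,1 | — } — 2
g(BBR) = { 0,1 | 2 } — 3/2
g(BBRB) = { 0,1,3/2 | 2 } — 7/4
g(BBRBB) = { 0,1,3/2,7/4 | 2 } — 15/8
g(BBRBBB) = { 0,1,3/2,7/4,15/8 | 2 } — 31/16
g(BBRBBBR) = { 0,1,3/2,7/4,15/8 | 31/16,2 } — 61/32
g(BBRBBBRB) = { 0,1,3/2,7/4,15/8,61/32 | 31/16,2 } — 123/64
g(BBRBBBRBB) = { 0,1,3/2,7/4,15/8,61/32,123/64 | 31/16,2 } — 247/128
g(BBRBBBRBBB) = { 0,1,3/2,7/4,15/8,61/32,123/64,247/128 | 31/16,2 } — 495/256
g(BBRBBBRBBBB) = { 0,1,3/2,7/4,15/8,61/32,123/64,247/128,495/256 | 31/16,2 } — 991/512
g(BBRBBBRBBBBB) = { 0,1,3/2,7/4,15/8,61/32,123/64,247/128,495/256,991/512 | 31/16,2 } — 1983/1024
g(BBRBBBRBBBBBR) = { 0,1,3/2,7/4,15/8,61/32,123/64,247/128,495/256,991/512 | 1983/1024,31/16,2 } — 3965/2048
g(BBRBBBRBBBBBRB) = { 0,1,3/2,7/4,15/8,61/32,123/64,247/128,495/256,991/512,3965/2048 | 1983/1024,31/16,2 } — 7931/4096

7931/4096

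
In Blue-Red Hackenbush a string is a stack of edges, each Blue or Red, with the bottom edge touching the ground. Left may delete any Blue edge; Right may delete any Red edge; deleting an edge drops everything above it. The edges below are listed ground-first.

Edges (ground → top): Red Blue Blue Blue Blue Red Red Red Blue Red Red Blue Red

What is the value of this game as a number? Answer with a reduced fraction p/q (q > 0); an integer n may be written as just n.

-475/4096

R: Left { ∅ }, Right { 0 } = simplest -1
RB: Left { -1 }, Right { 0 } = simplest -1/2
RBB: Left { -1; -1/2 }, Right { 0 } = simplest -1/4
RBBB: Left { -1; -1/2; -1/4 }, Right { 0 } = simplest -1/8
RBBBB: Left { -1; -1/2; -1/4; -1/8 }, Right { 0 } = simplest -1/16
RBBBBR: Left { -1; -1/2; -1/4; -1/8 }, Right { -1/16; 0 } = simplest -3/32
RBBBBRR: Left { -1; -1/2; -1/4; -1/8 }, Right { -3/32; -1/16; 0 } = simplest -7/64
RBBBBRRR: Left { -1; -1/2; -1/4; -1/8 }, Right { -7/64; -3/32; -1/16; 0 } = simplest -15/128
RBBBBRRRB: Left { -1; -1/2; -1/4; -1/8; -15/128 }, Right { -7/64; -3/32; -1/16; 0 } = simplest -29/256
RBBBBRRRBR: Left { -1; -1/2; -1/4; -1/8; -15/128 }, Right { -29/256; -7/64; -3/32; -1/16; 0 } = simplest -59/512
RBBBBRRRBRR: Left { -1; -1/2; -1/4; -1/8; -15/128 }, Right { -59/512; -29/256; -7/64; -3/32; -1/16; 0 } = simplest -119/1024
RBBBBRRRBRRB: Left { -1; -1/2; -1/4; -1/8; -15/128; -119/1024 }, Right { -59/512; -29/256; -7/64; -3/32; -1/16; 0 } = simplest -237/2048
RBBBBRRRBRRBR: Left { -1; -1/2; -1/4; -1/8; -15/128; -119/1024 }, Right { -237/2048; -59/512; -29/256; -7/64; -3/32; -1/16; 0 } = simplest -475/4096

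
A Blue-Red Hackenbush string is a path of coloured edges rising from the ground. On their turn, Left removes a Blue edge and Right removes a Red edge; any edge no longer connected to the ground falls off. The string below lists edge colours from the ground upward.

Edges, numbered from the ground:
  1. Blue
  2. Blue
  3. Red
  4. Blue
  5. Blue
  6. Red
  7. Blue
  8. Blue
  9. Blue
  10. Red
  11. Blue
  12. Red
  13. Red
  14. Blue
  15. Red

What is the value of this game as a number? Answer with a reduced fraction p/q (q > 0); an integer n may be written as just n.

Build val(s[:k]) for k = 1..15, string s = Blue Blue Red Blue Blue Red Blue Blue Blue Red Blue Red Red Blue Red.
1 of 15 · B · max L 0 · min R +∞ — 1
2 of 15 · BB · max L 1 · min R +∞ — 2
3 of 15 · BBR · max L 1 · min R 2 — 3/2
4 of 15 · BBRB · max L 3/2 · min R 2 — 7/4
5 of 15 · BBRBB · max L 7/4 · min R 2 — 15/8
6 of 15 · BBRBBR · max L 7/4 · min R 15/8 — 29/16
7 of 15 · BBRBBRB · max L 29/16 · min R 15/8 — 59/32
8 of 15 · BBRBBRBB · max L 59/32 · min R 15/8 — 119/64
9 of 15 · BBRBBRBBB · max L 119/64 · min R 15/8 — 239/128
10 of 15 · BBRBBRBBBR · max L 119/64 · min R 239/128 — 477/256
11 of 15 · BBRBBRBBBRB · max L 477/256 · min R 239/128 — 955/512
12 of 15 · BBRBBRBBBRBR · max L 477/256 · min R 955/512 — 1909/1024
13 of 15 · BBRBBRBBBRBRR · max L 477/256 · min R 1909/1024 — 3817/2048
14 of 15 · BBRBBRBBBRBRRB · max L 3817/2048 · min R 1909/1024 — 7635/4096
15 of 15 · BBRBBRBBBRBRRBR · max L 3817/2048 · min R 7635/4096 — 15269/8192

15269/8192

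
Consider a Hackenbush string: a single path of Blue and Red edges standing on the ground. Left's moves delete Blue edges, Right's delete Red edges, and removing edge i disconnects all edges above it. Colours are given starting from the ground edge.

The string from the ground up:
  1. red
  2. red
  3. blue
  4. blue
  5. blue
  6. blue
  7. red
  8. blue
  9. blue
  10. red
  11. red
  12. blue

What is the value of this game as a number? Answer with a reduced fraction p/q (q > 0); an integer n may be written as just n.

Build val(s[:k]) for k = 1..12, string s = red red blue blue blue blue red blue blue red red blue.
val(r) = { ∅ | 0 } so -1
val(rr) = { ∅ | -1 0 } so -2
val(rrb) = { -2 | -1 0 } so -3/2
val(rrbb) = { -2 -3/2 | -1 0 } so -5/4
val(rrbbb) = { -2 -3/2 -5/4 | -1 0 } so -9/8
val(rrbbbb) = { -2 -3/2 -5/4 -9/8 | -1 0 } so -17/16
val(rrbbbbr) = { -2 -3/2 -5/4 -9/8 | -17/16 -1 0 } so -35/32
val(rrbbbbrb) = { -2 -3/2 -5/4 -9/8 -35/32 | -17/16 -1 0 } so -69/64
val(rrbbbbrbb) = { -2 -3/2 -5/4 -9/8 -35/32 -69/64 | -17/16 -1 0 } so -137/128
val(rrbbbbrbbr) = { -2 -3/2 -5/4 -9/8 -35/32 -69/64 | -137/128 -17/16 -1 0 } so -275/256
val(rrbbbbrbbrr) = { -2 -3/2 -5/4 -9/8 -35/32 -69/64 | -275/256 -137/128 -17/16 -1 0 } so -551/512
val(rrbbbbrbbrrb) = { -2 -3/2 -5/4 -9/8 -35/32 -69/64 -551/512 | -275/256 -137/128 -17/16 -1 0 } so -1101/1024

-1101/1024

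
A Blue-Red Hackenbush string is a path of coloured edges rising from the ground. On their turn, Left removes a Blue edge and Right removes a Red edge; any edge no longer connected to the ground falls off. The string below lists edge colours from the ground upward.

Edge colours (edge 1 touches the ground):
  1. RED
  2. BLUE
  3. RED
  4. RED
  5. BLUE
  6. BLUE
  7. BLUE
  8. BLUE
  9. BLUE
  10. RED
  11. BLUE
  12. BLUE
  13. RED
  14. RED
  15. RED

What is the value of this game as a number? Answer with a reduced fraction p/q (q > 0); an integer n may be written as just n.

-12367/16384

1 of 15 · R · max L −∞ · min R 0 — -1
2 of 15 · RB · max L -1 · min R 0 — -1/2
3 of 15 · RBR · max L -1 · min R -1/2 — -3/4
4 of 15 · RBRR · max L -1 · min R -3/4 — -7/8
5 of 15 · RBRRB · max L -7/8 · min R -3/4 — -13/16
6 of 15 · RBRRBB · max L -13/16 · min R -3/4 — -25/32
7 of 15 · RBRRBBB · max L -25/32 · min R -3/4 — -49/64
8 of 15 · RBRRBBBB · max L -49/64 · min R -3/4 — -97/128
9 of 15 · RBRRBBBBB · max L -97/128 · min R -3/4 — -193/256
10 of 15 · RBRRBBBBBR · max L -97/128 · min R -193/256 — -387/512
11 of 15 · RBRRBBBBBRB · max L -387/512 · min R -193/256 — -773/1024
12 of 15 · RBRRBBBBBRBB · max L -773/1024 · min R -193/256 — -1545/2048
13 of 15 · RBRRBBBBBRBBR · max L -773/1024 · min R -1545/2048 — -3091/4096
14 of 15 · RBRRBBBBBRBBRR · max L -773/1024 · min R -3091/4096 — -6183/8192
15 of 15 · RBRRBBBBBRBBRRR · max L -773/1024 · min R -6183/8192 — -12367/16384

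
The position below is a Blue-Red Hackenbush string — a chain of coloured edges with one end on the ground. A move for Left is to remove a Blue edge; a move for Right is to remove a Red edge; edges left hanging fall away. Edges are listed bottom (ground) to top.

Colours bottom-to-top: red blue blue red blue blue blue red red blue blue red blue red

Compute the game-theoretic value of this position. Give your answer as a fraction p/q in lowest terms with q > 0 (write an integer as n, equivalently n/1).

-2251/8192

Build val(s[:k]) for k = 1..14, string s = red blue blue red blue blue blue red red blue blue red blue red.
val(r) = { ∅ | 0 } → -1
val(rb) = { -1 | 0 } → -1/2
val(rbb) = { -1; -1/2 | 0 } → -1/4
val(rbbr) = { -1; -1/2 | -1/4; 0 } → -3/8
val(rbbrb) = { -1; -1/2; -3/8 | -1/4; 0 } → -5/16
val(rbbrbb) = { -1; -1/2; -3/8; -5/16 | -1/4; 0 } → -9/32
val(rbbrbbb) = { -1; -1/2; -3/8; -5/16; -9/32 | -1/4; 0 } → -17/64
val(rbbrbbbr) = { -1; -1/2; -3/8; -5/16; -9/32 | -17/64; -1/4; 0 } → -35/128
val(rbbrbbbrr) = { -1; -1/2; -3/8; -5/16; -9/32 | -35/128; -17/64; -1/4; 0 } → -71/256
val(rbbrbbbrrb) = { -1; -1/2; -3/8; -5/16; -9/32; -71/256 | -35/128; -17/64; -1/4; 0 } → -141/512
val(rbbrbbbrrbb) = { -1; -1/2; -3/8; -5/16; -9/32; -71/256; -141/512 | -35/128; -17/64; -1/4; 0 } → -281/1024
val(rbbrbbbrrbbr) = { -1; -1/2; -3/8; -5/16; -9/32; -71/256; -141/512 | -281/1024; -35/128; -17/64; -1/4; 0 } → -563/2048
val(rbbrbbbrrbbrb) = { -1; -1/2; -3/8; -5/16; -9/32; -71/256; -141/512; -563/2048 | -281/1024; -35/128; -17/64; -1/4; 0 } → -1125/4096
val(rbbrbbbrrbbrbr) = { -1; -1/2; -3/8; -5/16; -9/32; -71/256; -141/512; -563/2048 | -1125/4096; -281/1024; -35/128; -17/64; -1/4; 0 } → -2251/8192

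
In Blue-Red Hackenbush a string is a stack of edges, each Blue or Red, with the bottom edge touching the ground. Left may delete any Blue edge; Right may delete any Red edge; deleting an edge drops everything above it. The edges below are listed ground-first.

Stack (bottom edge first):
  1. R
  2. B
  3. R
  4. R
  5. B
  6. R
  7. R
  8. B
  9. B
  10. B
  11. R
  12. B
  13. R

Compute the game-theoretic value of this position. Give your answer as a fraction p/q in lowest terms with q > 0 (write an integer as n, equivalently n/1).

Prefix values for R B R R B R R B B B R B R via {L|R} + simplicity:
1 of 13 · R · max L −∞ · min R 0 => -1
2 of 13 · RB · max L -1 · min R 0 => -1/2
3 of 13 · RBR · max L -1 · min R -1/2 => -3/4
4 of 13 · RBRR · max L -1 · min R -3/4 => -7/8
5 of 13 · RBRRB · max L -7/8 · min R -3/4 => -13/16
6 of 13 · RBRRBR · max L -7/8 · min R -13/16 => -27/32
7 of 13 · RBRRBRR · max L -7/8 · min R -27/32 => -55/64
8 of 13 · RBRRBRRB · max L -55/64 · min R -27/32 => -109/128
9 of 13 · RBRRBRRBB · max L -109/128 · min R -27/32 => -217/256
10 of 13 · RBRRBRRBBB · max L -217/256 · min R -27/32 => -433/512
11 of 13 · RBRRBRRBBBR · max L -217/256 · min R -433/512 => -867/1024
12 of 13 · RBRRBRRBBBRB · max L -867/1024 · min R -433/512 => -1733/2048
13 of 13 · RBRRBRRBBBRBR · max L -867/1024 · min R -1733/2048 => -3467/4096

-3467/4096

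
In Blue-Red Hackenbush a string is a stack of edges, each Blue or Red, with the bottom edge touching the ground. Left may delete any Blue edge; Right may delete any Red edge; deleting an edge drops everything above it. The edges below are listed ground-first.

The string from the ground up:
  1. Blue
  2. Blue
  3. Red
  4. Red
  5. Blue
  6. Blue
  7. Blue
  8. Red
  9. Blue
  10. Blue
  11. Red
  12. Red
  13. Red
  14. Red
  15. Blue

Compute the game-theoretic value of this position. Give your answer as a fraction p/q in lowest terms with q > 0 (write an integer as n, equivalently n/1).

B: Left { 0 }, Right { none } => simplest 1
BB: Left { 0 1 }, Right { none } => simplest 2
BBR: Left { 0 1 }, Right { 2 } => simplest 3/2
BBRR: Left { 0 1 }, Right { 3/2 2 } => simplest 5/4
BBRRB: Left { 0 1 5/4 }, Right { 3/2 2 } => simplest 11/8
BBRRBB: Left { 0 1 5/4 11/8 }, Right { 3/2 2 } => simplest 23/16
BBRRBBB: Left { 0 1 5/4 11/8 23/16 }, Right { 3/2 2 } => simplest 47/32
BBRRBBBR: Left { 0 1 5/4 11/8 23/16 }, Right { 47/32 3/2 2 } => simplest 93/64
BBRRBBBRB: Left { 0 1 5/4 11/8 23/16 93/64 }, Right { 47/32 3/2 2 } => simplest 187/128
BBRRBBBRBB: Left { 0 1 5/4 11/8 23/16 93/64 187/128 }, Right { 47/32 3/2 2 } => simplest 375/256
BBRRBBBRBBR: Left { 0 1 5/4 11/8 23/16 93/64 187/128 }, Right { 375/256 47/32 3/2 2 } => simplest 749/512
BBRRBBBRBBRR: Left { 0 1 5/4 11/8 23/16 93/64 187/128 }, Right { 749/512 375/256 47/32 3/2 2 } => simplest 1497/1024
BBRRBBBRBBRRR: Left { 0 1 5/4 11/8 23/16 93/64 187/128 }, Right { 1497/1024 749/512 375/256 47/32 3/2 2 } => simplest 2993/2048
BBRRBBBRBBRRRR: Left { 0 1 5/4 11/8 23/16 93/64 187/128 }, Right { 2993/2048 1497/1024 749/512 375/256 47/32 3/2 2 } => simplest 5985/4096
BBRRBBBRBBRRRRB: Left { 0 1 5/4 11/8 23/16 93/64 187/128 5985/4096 }, Right { 2993/2048 1497/1024 749/512 375/256 47/32 3/2 2 } => simplest 11971/8192

11971/8192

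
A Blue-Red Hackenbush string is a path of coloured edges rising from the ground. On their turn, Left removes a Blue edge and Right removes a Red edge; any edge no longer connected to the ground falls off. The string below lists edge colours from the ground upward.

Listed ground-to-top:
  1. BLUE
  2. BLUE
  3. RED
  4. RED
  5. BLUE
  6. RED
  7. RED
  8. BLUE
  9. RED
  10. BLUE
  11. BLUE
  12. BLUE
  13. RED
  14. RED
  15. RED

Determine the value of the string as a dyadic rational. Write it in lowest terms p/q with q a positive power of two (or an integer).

10609/8192

B: Left { 0 }, Right { ∅ } → simplest 1
BB: Left { 0, 1 }, Right { ∅ } → simplest 2
BBR: Left { 0, 1 }, Right { 2 } → simplest 3/2
BBRR: Left { 0, 1 }, Right { 3/2, 2 } → simplest 5/4
BBRRB: Left { 0, 1, 5/4 }, Right { 3/2, 2 } → simplest 11/8
BBRRBR: Left { 0, 1, 5/4 }, Right { 11/8, 3/2, 2 } → simplest 21/16
BBRRBRR: Left { 0, 1, 5/4 }, Right { 21/16, 11/8, 3/2, 2 } → simplest 41/32
BBRRBRRB: Left { 0, 1, 5/4, 41/32 }, Right { 21/16, 11/8, 3/2, 2 } → simplest 83/64
BBRRBRRBR: Left { 0, 1, 5/4, 41/32 }, Right { 83/64, 21/16, 11/8, 3/2, 2 } → simplest 165/128
BBRRBRRBRB: Left { 0, 1, 5/4, 41/32, 165/128 }, Right { 83/64, 21/16, 11/8, 3/2, 2 } → simplest 331/256
BBRRBRRBRBB: Left { 0, 1, 5/4, 41/32, 165/128, 331/256 }, Right { 83/64, 21/16, 11/8, 3/2, 2 } → simplest 663/512
BBRRBRRBRBBB: Left { 0, 1, 5/4, 41/32, 165/128, 331/256, 663/512 }, Right { 83/64, 21/16, 11/8, 3/2, 2 } → simplest 1327/1024
BBRRBRRBRBBBR: Left { 0, 1, 5/4, 41/32, 165/128, 331/256, 663/512 }, Right { 1327/1024, 83/64, 21/16, 11/8, 3/2, 2 } → simplest 2653/2048
BBRRBRRBRBBBRR: Left { 0, 1, 5/4, 41/32, 165/128, 331/256, 663/512 }, Right { 2653/2048, 1327/1024, 83/64, 21/16, 11/8, 3/2, 2 } → simplest 5305/4096
BBRRBRRBRBBBRRR: Left { 0, 1, 5/4, 41/32, 165/128, 331/256, 663/512 }, Right { 5305/4096, 2653/2048, 1327/1024, 83/64, 21/16, 11/8, 3/2, 2 } → simplest 10609/8192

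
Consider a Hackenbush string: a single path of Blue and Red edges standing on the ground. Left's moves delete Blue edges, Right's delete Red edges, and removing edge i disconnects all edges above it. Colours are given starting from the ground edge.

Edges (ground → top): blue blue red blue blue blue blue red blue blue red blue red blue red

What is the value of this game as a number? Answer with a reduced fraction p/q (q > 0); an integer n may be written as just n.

16085/8192

Prefix values for blue blue red blue blue blue blue red blue blue red blue red blue red via {L|R} + simplicity:
b: Left { 0 }, Right { · } so simplest 1
bb: Left { 0 1 }, Right { · } so simplest 2
bbr: Left { 0 1 }, Right { 2 } so simplest 3/2
bbrb: Left { 0 1 3/2 }, Right { 2 } so simplest 7/4
bbrbb: Left { 0 1 3/2 7/4 }, Right { 2 } so simplest 15/8
bbrbbb: Left { 0 1 3/2 7/4 15/8 }, Right { 2 } so simplest 31/16
bbrbbbb: Left { 0 1 3/2 7/4 15/8 31/16 }, Right { 2 } so simplest 63/32
bbrbbbbr: Left { 0 1 3/2 7/4 15/8 31/16 }, Right { 63/32 2 } so simplest 125/64
bbrbbbbrb: Left { 0 1 3/2 7/4 15/8 31/16 125/64 }, Right { 63/32 2 } so simplest 251/128
bbrbbbbrbb: Left { 0 1 3/2 7/4 15/8 31/16 125/64 251/128 }, Right { 63/32 2 } so simplest 503/256
bbrbbbbrbbr: Left { 0 1 3/2 7/4 15/8 31/16 125/64 251/128 }, Right { 503/256 63/32 2 } so simplest 1005/512
bbrbbbbrbbrb: Left { 0 1 3/2 7/4 15/8 31/16 125/64 251/128 1005/512 }, Right { 503/256 63/32 2 } so simplest 2011/1024
bbrbbbbrbbrbr: Left { 0 1 3/2 7/4 15/8 31/16 125/64 251/128 1005/512 }, Right { 2011/1024 503/256 63/32 2 } so simplest 4021/2048
bbrbbbbrbbrbrb: Left { 0 1 3/2 7/4 15/8 31/16 125/64 251/128 1005/512 4021/2048 }, Right { 2011/1024 503/256 63/32 2 } so simplest 8043/4096
bbrbbbbrbbrbrbr: Left { 0 1 3/2 7/4 15/8 31/16 125/64 251/128 1005/512 4021/2048 }, Right { 8043/4096 2011/1024 503/256 63/32 2 } so simplest 16085/8192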